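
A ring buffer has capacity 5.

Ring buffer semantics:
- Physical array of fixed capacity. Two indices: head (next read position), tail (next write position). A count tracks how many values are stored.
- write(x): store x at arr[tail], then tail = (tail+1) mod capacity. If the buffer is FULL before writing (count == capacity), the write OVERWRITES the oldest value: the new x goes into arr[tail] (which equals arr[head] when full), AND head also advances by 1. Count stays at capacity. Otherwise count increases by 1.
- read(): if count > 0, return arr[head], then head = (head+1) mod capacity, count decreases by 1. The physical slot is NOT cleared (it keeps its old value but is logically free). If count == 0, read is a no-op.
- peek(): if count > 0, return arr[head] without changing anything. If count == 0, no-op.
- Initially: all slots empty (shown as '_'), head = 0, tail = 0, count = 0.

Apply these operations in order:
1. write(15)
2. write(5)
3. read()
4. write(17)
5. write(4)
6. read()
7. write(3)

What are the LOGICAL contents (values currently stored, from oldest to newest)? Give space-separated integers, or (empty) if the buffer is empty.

After op 1 (write(15)): arr=[15 _ _ _ _] head=0 tail=1 count=1
After op 2 (write(5)): arr=[15 5 _ _ _] head=0 tail=2 count=2
After op 3 (read()): arr=[15 5 _ _ _] head=1 tail=2 count=1
After op 4 (write(17)): arr=[15 5 17 _ _] head=1 tail=3 count=2
After op 5 (write(4)): arr=[15 5 17 4 _] head=1 tail=4 count=3
After op 6 (read()): arr=[15 5 17 4 _] head=2 tail=4 count=2
After op 7 (write(3)): arr=[15 5 17 4 3] head=2 tail=0 count=3

Answer: 17 4 3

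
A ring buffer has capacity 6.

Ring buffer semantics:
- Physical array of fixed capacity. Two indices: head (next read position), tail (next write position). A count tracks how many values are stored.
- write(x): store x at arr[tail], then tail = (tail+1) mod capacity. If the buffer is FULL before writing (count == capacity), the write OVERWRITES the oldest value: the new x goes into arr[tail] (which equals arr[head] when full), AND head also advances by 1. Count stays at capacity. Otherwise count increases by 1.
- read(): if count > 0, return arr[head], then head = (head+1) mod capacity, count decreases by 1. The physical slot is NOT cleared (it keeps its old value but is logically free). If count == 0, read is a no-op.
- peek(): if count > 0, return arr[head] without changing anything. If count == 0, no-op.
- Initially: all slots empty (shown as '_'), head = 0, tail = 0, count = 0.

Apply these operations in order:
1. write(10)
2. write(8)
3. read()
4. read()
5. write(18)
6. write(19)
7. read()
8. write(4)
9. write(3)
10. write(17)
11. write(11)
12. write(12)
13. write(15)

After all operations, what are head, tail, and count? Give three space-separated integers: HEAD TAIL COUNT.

Answer: 4 4 6

Derivation:
After op 1 (write(10)): arr=[10 _ _ _ _ _] head=0 tail=1 count=1
After op 2 (write(8)): arr=[10 8 _ _ _ _] head=0 tail=2 count=2
After op 3 (read()): arr=[10 8 _ _ _ _] head=1 tail=2 count=1
After op 4 (read()): arr=[10 8 _ _ _ _] head=2 tail=2 count=0
After op 5 (write(18)): arr=[10 8 18 _ _ _] head=2 tail=3 count=1
After op 6 (write(19)): arr=[10 8 18 19 _ _] head=2 tail=4 count=2
After op 7 (read()): arr=[10 8 18 19 _ _] head=3 tail=4 count=1
After op 8 (write(4)): arr=[10 8 18 19 4 _] head=3 tail=5 count=2
After op 9 (write(3)): arr=[10 8 18 19 4 3] head=3 tail=0 count=3
After op 10 (write(17)): arr=[17 8 18 19 4 3] head=3 tail=1 count=4
After op 11 (write(11)): arr=[17 11 18 19 4 3] head=3 tail=2 count=5
After op 12 (write(12)): arr=[17 11 12 19 4 3] head=3 tail=3 count=6
After op 13 (write(15)): arr=[17 11 12 15 4 3] head=4 tail=4 count=6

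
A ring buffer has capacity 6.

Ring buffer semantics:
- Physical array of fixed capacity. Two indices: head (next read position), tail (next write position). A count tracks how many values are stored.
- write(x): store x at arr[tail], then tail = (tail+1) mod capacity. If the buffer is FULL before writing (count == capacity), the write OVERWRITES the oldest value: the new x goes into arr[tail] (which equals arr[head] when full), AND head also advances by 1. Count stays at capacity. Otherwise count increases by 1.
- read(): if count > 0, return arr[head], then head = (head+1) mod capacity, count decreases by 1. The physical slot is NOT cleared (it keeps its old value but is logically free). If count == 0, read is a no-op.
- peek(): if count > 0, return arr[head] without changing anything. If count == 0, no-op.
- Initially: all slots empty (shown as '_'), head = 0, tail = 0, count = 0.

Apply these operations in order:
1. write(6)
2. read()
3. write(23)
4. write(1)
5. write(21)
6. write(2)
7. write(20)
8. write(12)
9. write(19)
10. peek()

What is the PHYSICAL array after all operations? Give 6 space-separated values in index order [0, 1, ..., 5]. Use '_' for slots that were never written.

After op 1 (write(6)): arr=[6 _ _ _ _ _] head=0 tail=1 count=1
After op 2 (read()): arr=[6 _ _ _ _ _] head=1 tail=1 count=0
After op 3 (write(23)): arr=[6 23 _ _ _ _] head=1 tail=2 count=1
After op 4 (write(1)): arr=[6 23 1 _ _ _] head=1 tail=3 count=2
After op 5 (write(21)): arr=[6 23 1 21 _ _] head=1 tail=4 count=3
After op 6 (write(2)): arr=[6 23 1 21 2 _] head=1 tail=5 count=4
After op 7 (write(20)): arr=[6 23 1 21 2 20] head=1 tail=0 count=5
After op 8 (write(12)): arr=[12 23 1 21 2 20] head=1 tail=1 count=6
After op 9 (write(19)): arr=[12 19 1 21 2 20] head=2 tail=2 count=6
After op 10 (peek()): arr=[12 19 1 21 2 20] head=2 tail=2 count=6

Answer: 12 19 1 21 2 20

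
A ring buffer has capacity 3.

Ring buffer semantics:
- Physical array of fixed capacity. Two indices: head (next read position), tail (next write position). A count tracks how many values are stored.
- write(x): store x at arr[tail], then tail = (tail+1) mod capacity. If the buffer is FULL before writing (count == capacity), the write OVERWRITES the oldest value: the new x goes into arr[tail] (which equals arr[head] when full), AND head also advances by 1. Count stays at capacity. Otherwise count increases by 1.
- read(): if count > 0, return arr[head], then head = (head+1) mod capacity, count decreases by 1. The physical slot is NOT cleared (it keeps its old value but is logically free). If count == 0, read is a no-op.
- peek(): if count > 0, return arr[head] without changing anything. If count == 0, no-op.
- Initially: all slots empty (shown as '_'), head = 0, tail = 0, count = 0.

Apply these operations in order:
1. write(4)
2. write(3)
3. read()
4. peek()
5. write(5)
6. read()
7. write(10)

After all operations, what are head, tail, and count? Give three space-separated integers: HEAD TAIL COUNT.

After op 1 (write(4)): arr=[4 _ _] head=0 tail=1 count=1
After op 2 (write(3)): arr=[4 3 _] head=0 tail=2 count=2
After op 3 (read()): arr=[4 3 _] head=1 tail=2 count=1
After op 4 (peek()): arr=[4 3 _] head=1 tail=2 count=1
After op 5 (write(5)): arr=[4 3 5] head=1 tail=0 count=2
After op 6 (read()): arr=[4 3 5] head=2 tail=0 count=1
After op 7 (write(10)): arr=[10 3 5] head=2 tail=1 count=2

Answer: 2 1 2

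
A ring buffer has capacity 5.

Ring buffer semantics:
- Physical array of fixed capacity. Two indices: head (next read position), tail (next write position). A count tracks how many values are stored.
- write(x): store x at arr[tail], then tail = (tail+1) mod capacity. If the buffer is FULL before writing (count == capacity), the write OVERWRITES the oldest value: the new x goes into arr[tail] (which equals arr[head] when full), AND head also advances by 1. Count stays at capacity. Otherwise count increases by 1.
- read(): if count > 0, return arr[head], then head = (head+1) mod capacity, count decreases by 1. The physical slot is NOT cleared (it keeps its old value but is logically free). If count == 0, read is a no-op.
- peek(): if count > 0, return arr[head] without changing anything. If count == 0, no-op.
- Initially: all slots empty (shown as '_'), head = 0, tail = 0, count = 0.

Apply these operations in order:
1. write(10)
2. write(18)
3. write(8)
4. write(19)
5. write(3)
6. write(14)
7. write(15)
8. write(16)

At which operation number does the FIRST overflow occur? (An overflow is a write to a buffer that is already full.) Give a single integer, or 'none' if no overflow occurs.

Answer: 6

Derivation:
After op 1 (write(10)): arr=[10 _ _ _ _] head=0 tail=1 count=1
After op 2 (write(18)): arr=[10 18 _ _ _] head=0 tail=2 count=2
After op 3 (write(8)): arr=[10 18 8 _ _] head=0 tail=3 count=3
After op 4 (write(19)): arr=[10 18 8 19 _] head=0 tail=4 count=4
After op 5 (write(3)): arr=[10 18 8 19 3] head=0 tail=0 count=5
After op 6 (write(14)): arr=[14 18 8 19 3] head=1 tail=1 count=5
After op 7 (write(15)): arr=[14 15 8 19 3] head=2 tail=2 count=5
After op 8 (write(16)): arr=[14 15 16 19 3] head=3 tail=3 count=5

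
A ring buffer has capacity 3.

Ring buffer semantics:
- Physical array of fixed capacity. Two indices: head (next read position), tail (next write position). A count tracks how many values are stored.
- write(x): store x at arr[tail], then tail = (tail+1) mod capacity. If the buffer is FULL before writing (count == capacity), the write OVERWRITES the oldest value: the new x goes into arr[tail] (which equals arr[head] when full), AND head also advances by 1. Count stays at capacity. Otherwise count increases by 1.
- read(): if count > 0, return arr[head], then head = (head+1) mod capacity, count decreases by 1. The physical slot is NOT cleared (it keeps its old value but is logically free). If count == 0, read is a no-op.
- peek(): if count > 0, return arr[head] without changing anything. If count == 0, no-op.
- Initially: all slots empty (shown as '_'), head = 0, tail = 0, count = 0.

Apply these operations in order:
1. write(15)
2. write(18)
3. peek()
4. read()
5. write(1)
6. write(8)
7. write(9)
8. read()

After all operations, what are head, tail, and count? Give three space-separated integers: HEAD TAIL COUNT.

Answer: 0 2 2

Derivation:
After op 1 (write(15)): arr=[15 _ _] head=0 tail=1 count=1
After op 2 (write(18)): arr=[15 18 _] head=0 tail=2 count=2
After op 3 (peek()): arr=[15 18 _] head=0 tail=2 count=2
After op 4 (read()): arr=[15 18 _] head=1 tail=2 count=1
After op 5 (write(1)): arr=[15 18 1] head=1 tail=0 count=2
After op 6 (write(8)): arr=[8 18 1] head=1 tail=1 count=3
After op 7 (write(9)): arr=[8 9 1] head=2 tail=2 count=3
After op 8 (read()): arr=[8 9 1] head=0 tail=2 count=2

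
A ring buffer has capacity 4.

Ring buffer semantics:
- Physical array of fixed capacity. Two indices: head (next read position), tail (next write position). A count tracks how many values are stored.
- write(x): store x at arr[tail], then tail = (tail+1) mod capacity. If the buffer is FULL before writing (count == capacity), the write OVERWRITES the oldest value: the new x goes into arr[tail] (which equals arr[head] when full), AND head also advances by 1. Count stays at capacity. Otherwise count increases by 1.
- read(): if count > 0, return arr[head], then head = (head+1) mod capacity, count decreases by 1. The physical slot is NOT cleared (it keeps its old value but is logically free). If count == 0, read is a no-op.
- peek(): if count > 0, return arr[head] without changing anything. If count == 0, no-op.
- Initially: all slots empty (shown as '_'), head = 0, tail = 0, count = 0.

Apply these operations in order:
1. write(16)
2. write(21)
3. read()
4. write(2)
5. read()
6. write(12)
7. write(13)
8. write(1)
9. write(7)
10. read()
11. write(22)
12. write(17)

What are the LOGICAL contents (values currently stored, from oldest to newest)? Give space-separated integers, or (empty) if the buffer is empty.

After op 1 (write(16)): arr=[16 _ _ _] head=0 tail=1 count=1
After op 2 (write(21)): arr=[16 21 _ _] head=0 tail=2 count=2
After op 3 (read()): arr=[16 21 _ _] head=1 tail=2 count=1
After op 4 (write(2)): arr=[16 21 2 _] head=1 tail=3 count=2
After op 5 (read()): arr=[16 21 2 _] head=2 tail=3 count=1
After op 6 (write(12)): arr=[16 21 2 12] head=2 tail=0 count=2
After op 7 (write(13)): arr=[13 21 2 12] head=2 tail=1 count=3
After op 8 (write(1)): arr=[13 1 2 12] head=2 tail=2 count=4
After op 9 (write(7)): arr=[13 1 7 12] head=3 tail=3 count=4
After op 10 (read()): arr=[13 1 7 12] head=0 tail=3 count=3
After op 11 (write(22)): arr=[13 1 7 22] head=0 tail=0 count=4
After op 12 (write(17)): arr=[17 1 7 22] head=1 tail=1 count=4

Answer: 1 7 22 17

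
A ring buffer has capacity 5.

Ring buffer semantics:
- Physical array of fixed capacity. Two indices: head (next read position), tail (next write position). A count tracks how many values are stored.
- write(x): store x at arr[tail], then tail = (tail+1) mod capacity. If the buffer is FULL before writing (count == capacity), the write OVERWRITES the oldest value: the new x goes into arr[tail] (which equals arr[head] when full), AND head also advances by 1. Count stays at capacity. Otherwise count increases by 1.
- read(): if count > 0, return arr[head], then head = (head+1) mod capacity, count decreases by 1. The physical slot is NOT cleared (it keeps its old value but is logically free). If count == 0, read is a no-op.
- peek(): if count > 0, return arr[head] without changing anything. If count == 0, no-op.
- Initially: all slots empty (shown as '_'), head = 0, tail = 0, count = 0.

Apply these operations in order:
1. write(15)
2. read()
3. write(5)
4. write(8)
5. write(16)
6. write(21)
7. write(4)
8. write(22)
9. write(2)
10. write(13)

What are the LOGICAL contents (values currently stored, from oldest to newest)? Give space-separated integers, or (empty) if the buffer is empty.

After op 1 (write(15)): arr=[15 _ _ _ _] head=0 tail=1 count=1
After op 2 (read()): arr=[15 _ _ _ _] head=1 tail=1 count=0
After op 3 (write(5)): arr=[15 5 _ _ _] head=1 tail=2 count=1
After op 4 (write(8)): arr=[15 5 8 _ _] head=1 tail=3 count=2
After op 5 (write(16)): arr=[15 5 8 16 _] head=1 tail=4 count=3
After op 6 (write(21)): arr=[15 5 8 16 21] head=1 tail=0 count=4
After op 7 (write(4)): arr=[4 5 8 16 21] head=1 tail=1 count=5
After op 8 (write(22)): arr=[4 22 8 16 21] head=2 tail=2 count=5
After op 9 (write(2)): arr=[4 22 2 16 21] head=3 tail=3 count=5
After op 10 (write(13)): arr=[4 22 2 13 21] head=4 tail=4 count=5

Answer: 21 4 22 2 13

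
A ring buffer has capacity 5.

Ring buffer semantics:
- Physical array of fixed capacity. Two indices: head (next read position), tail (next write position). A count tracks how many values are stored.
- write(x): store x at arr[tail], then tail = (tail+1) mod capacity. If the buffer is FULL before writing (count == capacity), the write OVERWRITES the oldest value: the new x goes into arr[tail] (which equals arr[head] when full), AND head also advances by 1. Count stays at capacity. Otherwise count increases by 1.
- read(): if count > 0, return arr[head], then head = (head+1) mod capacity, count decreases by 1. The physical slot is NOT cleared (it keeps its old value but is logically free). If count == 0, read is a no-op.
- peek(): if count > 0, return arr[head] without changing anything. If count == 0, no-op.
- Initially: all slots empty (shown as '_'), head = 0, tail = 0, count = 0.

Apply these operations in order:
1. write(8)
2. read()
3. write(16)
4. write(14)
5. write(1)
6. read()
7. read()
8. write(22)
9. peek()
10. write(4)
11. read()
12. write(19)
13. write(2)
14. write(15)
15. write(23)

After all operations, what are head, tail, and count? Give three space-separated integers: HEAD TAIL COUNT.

Answer: 0 0 5

Derivation:
After op 1 (write(8)): arr=[8 _ _ _ _] head=0 tail=1 count=1
After op 2 (read()): arr=[8 _ _ _ _] head=1 tail=1 count=0
After op 3 (write(16)): arr=[8 16 _ _ _] head=1 tail=2 count=1
After op 4 (write(14)): arr=[8 16 14 _ _] head=1 tail=3 count=2
After op 5 (write(1)): arr=[8 16 14 1 _] head=1 tail=4 count=3
After op 6 (read()): arr=[8 16 14 1 _] head=2 tail=4 count=2
After op 7 (read()): arr=[8 16 14 1 _] head=3 tail=4 count=1
After op 8 (write(22)): arr=[8 16 14 1 22] head=3 tail=0 count=2
After op 9 (peek()): arr=[8 16 14 1 22] head=3 tail=0 count=2
After op 10 (write(4)): arr=[4 16 14 1 22] head=3 tail=1 count=3
After op 11 (read()): arr=[4 16 14 1 22] head=4 tail=1 count=2
After op 12 (write(19)): arr=[4 19 14 1 22] head=4 tail=2 count=3
After op 13 (write(2)): arr=[4 19 2 1 22] head=4 tail=3 count=4
After op 14 (write(15)): arr=[4 19 2 15 22] head=4 tail=4 count=5
After op 15 (write(23)): arr=[4 19 2 15 23] head=0 tail=0 count=5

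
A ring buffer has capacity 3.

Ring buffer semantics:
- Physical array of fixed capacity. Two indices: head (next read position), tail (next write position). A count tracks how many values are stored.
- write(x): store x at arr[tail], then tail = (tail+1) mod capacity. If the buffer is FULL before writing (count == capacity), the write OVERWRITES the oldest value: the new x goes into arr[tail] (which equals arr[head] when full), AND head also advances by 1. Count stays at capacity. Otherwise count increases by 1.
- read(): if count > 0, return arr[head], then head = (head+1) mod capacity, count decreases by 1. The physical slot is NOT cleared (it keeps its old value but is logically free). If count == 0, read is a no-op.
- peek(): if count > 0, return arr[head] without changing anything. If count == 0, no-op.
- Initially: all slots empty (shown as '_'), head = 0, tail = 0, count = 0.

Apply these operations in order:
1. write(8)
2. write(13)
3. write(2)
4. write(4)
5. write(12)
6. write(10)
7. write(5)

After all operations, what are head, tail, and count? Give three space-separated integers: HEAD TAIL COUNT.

After op 1 (write(8)): arr=[8 _ _] head=0 tail=1 count=1
After op 2 (write(13)): arr=[8 13 _] head=0 tail=2 count=2
After op 3 (write(2)): arr=[8 13 2] head=0 tail=0 count=3
After op 4 (write(4)): arr=[4 13 2] head=1 tail=1 count=3
After op 5 (write(12)): arr=[4 12 2] head=2 tail=2 count=3
After op 6 (write(10)): arr=[4 12 10] head=0 tail=0 count=3
After op 7 (write(5)): arr=[5 12 10] head=1 tail=1 count=3

Answer: 1 1 3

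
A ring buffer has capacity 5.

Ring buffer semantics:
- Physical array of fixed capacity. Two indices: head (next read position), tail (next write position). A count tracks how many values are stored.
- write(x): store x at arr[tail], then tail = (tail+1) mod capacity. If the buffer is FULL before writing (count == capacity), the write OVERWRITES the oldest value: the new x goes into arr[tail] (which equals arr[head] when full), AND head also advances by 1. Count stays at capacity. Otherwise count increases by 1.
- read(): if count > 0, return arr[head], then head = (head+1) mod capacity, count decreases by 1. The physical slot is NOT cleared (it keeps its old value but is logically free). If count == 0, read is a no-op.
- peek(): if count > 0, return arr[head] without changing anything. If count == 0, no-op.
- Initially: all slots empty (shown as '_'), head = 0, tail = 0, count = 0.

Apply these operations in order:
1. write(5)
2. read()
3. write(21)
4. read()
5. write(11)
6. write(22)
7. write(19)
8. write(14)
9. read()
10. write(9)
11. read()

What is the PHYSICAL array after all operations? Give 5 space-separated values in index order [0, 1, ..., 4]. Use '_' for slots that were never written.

Answer: 14 9 11 22 19

Derivation:
After op 1 (write(5)): arr=[5 _ _ _ _] head=0 tail=1 count=1
After op 2 (read()): arr=[5 _ _ _ _] head=1 tail=1 count=0
After op 3 (write(21)): arr=[5 21 _ _ _] head=1 tail=2 count=1
After op 4 (read()): arr=[5 21 _ _ _] head=2 tail=2 count=0
After op 5 (write(11)): arr=[5 21 11 _ _] head=2 tail=3 count=1
After op 6 (write(22)): arr=[5 21 11 22 _] head=2 tail=4 count=2
After op 7 (write(19)): arr=[5 21 11 22 19] head=2 tail=0 count=3
After op 8 (write(14)): arr=[14 21 11 22 19] head=2 tail=1 count=4
After op 9 (read()): arr=[14 21 11 22 19] head=3 tail=1 count=3
After op 10 (write(9)): arr=[14 9 11 22 19] head=3 tail=2 count=4
After op 11 (read()): arr=[14 9 11 22 19] head=4 tail=2 count=3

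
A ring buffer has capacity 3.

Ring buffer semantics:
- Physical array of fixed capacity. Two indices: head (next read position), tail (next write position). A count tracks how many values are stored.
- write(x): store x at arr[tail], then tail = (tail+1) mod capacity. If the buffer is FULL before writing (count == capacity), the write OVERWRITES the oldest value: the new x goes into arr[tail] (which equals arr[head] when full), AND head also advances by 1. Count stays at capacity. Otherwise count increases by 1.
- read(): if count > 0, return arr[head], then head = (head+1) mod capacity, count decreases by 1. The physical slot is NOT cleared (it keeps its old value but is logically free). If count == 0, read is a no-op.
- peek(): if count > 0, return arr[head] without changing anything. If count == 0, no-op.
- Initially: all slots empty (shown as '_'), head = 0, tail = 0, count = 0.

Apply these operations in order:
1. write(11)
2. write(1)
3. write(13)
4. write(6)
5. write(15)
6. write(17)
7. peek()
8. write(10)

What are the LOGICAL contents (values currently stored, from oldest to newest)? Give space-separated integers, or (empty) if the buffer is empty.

Answer: 15 17 10

Derivation:
After op 1 (write(11)): arr=[11 _ _] head=0 tail=1 count=1
After op 2 (write(1)): arr=[11 1 _] head=0 tail=2 count=2
After op 3 (write(13)): arr=[11 1 13] head=0 tail=0 count=3
After op 4 (write(6)): arr=[6 1 13] head=1 tail=1 count=3
After op 5 (write(15)): arr=[6 15 13] head=2 tail=2 count=3
After op 6 (write(17)): arr=[6 15 17] head=0 tail=0 count=3
After op 7 (peek()): arr=[6 15 17] head=0 tail=0 count=3
After op 8 (write(10)): arr=[10 15 17] head=1 tail=1 count=3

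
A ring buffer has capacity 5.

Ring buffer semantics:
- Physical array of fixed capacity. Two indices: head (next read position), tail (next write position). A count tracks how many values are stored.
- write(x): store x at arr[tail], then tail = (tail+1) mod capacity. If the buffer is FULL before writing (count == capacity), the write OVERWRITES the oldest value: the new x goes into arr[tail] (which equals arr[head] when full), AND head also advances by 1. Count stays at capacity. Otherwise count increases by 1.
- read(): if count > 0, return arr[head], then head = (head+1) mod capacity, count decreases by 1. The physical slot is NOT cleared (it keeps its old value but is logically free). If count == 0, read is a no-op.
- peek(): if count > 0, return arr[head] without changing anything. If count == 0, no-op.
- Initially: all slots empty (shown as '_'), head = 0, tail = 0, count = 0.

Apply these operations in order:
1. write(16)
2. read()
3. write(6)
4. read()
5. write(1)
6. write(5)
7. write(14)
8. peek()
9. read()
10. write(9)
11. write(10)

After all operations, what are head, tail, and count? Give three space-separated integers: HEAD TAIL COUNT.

Answer: 3 2 4

Derivation:
After op 1 (write(16)): arr=[16 _ _ _ _] head=0 tail=1 count=1
After op 2 (read()): arr=[16 _ _ _ _] head=1 tail=1 count=0
After op 3 (write(6)): arr=[16 6 _ _ _] head=1 tail=2 count=1
After op 4 (read()): arr=[16 6 _ _ _] head=2 tail=2 count=0
After op 5 (write(1)): arr=[16 6 1 _ _] head=2 tail=3 count=1
After op 6 (write(5)): arr=[16 6 1 5 _] head=2 tail=4 count=2
After op 7 (write(14)): arr=[16 6 1 5 14] head=2 tail=0 count=3
After op 8 (peek()): arr=[16 6 1 5 14] head=2 tail=0 count=3
After op 9 (read()): arr=[16 6 1 5 14] head=3 tail=0 count=2
After op 10 (write(9)): arr=[9 6 1 5 14] head=3 tail=1 count=3
After op 11 (write(10)): arr=[9 10 1 5 14] head=3 tail=2 count=4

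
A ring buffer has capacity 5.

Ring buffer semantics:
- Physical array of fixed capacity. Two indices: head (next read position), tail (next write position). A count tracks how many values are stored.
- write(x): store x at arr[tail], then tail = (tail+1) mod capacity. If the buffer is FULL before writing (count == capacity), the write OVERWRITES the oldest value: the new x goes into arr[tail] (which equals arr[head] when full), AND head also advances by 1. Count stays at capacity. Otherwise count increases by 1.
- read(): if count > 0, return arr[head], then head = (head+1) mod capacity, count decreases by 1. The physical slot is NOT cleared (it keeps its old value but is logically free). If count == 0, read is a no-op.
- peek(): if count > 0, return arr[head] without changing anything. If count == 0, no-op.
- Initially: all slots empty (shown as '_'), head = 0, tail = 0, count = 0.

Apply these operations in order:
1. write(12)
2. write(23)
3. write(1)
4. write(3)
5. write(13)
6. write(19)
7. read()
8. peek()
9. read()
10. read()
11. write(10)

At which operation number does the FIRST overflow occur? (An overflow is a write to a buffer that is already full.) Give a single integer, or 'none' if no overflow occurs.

After op 1 (write(12)): arr=[12 _ _ _ _] head=0 tail=1 count=1
After op 2 (write(23)): arr=[12 23 _ _ _] head=0 tail=2 count=2
After op 3 (write(1)): arr=[12 23 1 _ _] head=0 tail=3 count=3
After op 4 (write(3)): arr=[12 23 1 3 _] head=0 tail=4 count=4
After op 5 (write(13)): arr=[12 23 1 3 13] head=0 tail=0 count=5
After op 6 (write(19)): arr=[19 23 1 3 13] head=1 tail=1 count=5
After op 7 (read()): arr=[19 23 1 3 13] head=2 tail=1 count=4
After op 8 (peek()): arr=[19 23 1 3 13] head=2 tail=1 count=4
After op 9 (read()): arr=[19 23 1 3 13] head=3 tail=1 count=3
After op 10 (read()): arr=[19 23 1 3 13] head=4 tail=1 count=2
After op 11 (write(10)): arr=[19 10 1 3 13] head=4 tail=2 count=3

Answer: 6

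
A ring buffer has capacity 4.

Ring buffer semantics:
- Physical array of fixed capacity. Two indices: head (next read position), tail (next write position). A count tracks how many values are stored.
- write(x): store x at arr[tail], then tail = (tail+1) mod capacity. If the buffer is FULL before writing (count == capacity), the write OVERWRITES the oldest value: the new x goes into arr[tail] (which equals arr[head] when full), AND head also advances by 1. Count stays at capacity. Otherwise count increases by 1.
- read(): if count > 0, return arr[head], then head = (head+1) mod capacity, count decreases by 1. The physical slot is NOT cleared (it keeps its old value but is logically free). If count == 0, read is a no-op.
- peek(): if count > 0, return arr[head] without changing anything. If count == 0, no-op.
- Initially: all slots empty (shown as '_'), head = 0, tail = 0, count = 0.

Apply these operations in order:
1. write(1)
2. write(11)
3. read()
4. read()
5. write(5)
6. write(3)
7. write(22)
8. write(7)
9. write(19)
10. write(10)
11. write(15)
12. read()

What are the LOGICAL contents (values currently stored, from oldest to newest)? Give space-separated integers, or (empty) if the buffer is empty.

After op 1 (write(1)): arr=[1 _ _ _] head=0 tail=1 count=1
After op 2 (write(11)): arr=[1 11 _ _] head=0 tail=2 count=2
After op 3 (read()): arr=[1 11 _ _] head=1 tail=2 count=1
After op 4 (read()): arr=[1 11 _ _] head=2 tail=2 count=0
After op 5 (write(5)): arr=[1 11 5 _] head=2 tail=3 count=1
After op 6 (write(3)): arr=[1 11 5 3] head=2 tail=0 count=2
After op 7 (write(22)): arr=[22 11 5 3] head=2 tail=1 count=3
After op 8 (write(7)): arr=[22 7 5 3] head=2 tail=2 count=4
After op 9 (write(19)): arr=[22 7 19 3] head=3 tail=3 count=4
After op 10 (write(10)): arr=[22 7 19 10] head=0 tail=0 count=4
After op 11 (write(15)): arr=[15 7 19 10] head=1 tail=1 count=4
After op 12 (read()): arr=[15 7 19 10] head=2 tail=1 count=3

Answer: 19 10 15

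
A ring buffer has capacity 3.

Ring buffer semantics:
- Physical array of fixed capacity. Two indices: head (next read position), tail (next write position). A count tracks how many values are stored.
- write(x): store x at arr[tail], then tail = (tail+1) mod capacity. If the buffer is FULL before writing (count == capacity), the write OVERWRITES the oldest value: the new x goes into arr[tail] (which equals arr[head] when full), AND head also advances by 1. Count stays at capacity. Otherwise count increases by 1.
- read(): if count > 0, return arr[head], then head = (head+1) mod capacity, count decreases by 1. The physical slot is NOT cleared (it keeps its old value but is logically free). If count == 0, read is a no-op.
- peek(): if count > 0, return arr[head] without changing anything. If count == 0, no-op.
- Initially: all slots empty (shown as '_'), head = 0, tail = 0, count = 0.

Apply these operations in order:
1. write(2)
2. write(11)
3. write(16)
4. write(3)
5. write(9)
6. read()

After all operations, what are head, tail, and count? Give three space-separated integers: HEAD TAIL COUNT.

Answer: 0 2 2

Derivation:
After op 1 (write(2)): arr=[2 _ _] head=0 tail=1 count=1
After op 2 (write(11)): arr=[2 11 _] head=0 tail=2 count=2
After op 3 (write(16)): arr=[2 11 16] head=0 tail=0 count=3
After op 4 (write(3)): arr=[3 11 16] head=1 tail=1 count=3
After op 5 (write(9)): arr=[3 9 16] head=2 tail=2 count=3
After op 6 (read()): arr=[3 9 16] head=0 tail=2 count=2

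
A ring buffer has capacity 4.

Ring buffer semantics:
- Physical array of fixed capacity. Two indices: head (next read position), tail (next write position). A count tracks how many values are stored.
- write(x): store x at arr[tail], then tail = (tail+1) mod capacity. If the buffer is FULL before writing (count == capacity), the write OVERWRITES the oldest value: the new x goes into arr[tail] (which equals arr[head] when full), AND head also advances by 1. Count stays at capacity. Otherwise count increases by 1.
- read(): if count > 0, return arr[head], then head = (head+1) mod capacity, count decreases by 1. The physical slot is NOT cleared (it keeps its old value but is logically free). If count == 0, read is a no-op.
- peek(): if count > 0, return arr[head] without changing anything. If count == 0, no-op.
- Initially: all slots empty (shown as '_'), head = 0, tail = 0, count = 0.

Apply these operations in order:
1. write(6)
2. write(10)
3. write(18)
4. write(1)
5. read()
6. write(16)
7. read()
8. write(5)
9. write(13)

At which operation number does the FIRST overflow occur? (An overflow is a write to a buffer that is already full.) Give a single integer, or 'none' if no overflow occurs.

Answer: 9

Derivation:
After op 1 (write(6)): arr=[6 _ _ _] head=0 tail=1 count=1
After op 2 (write(10)): arr=[6 10 _ _] head=0 tail=2 count=2
After op 3 (write(18)): arr=[6 10 18 _] head=0 tail=3 count=3
After op 4 (write(1)): arr=[6 10 18 1] head=0 tail=0 count=4
After op 5 (read()): arr=[6 10 18 1] head=1 tail=0 count=3
After op 6 (write(16)): arr=[16 10 18 1] head=1 tail=1 count=4
After op 7 (read()): arr=[16 10 18 1] head=2 tail=1 count=3
After op 8 (write(5)): arr=[16 5 18 1] head=2 tail=2 count=4
After op 9 (write(13)): arr=[16 5 13 1] head=3 tail=3 count=4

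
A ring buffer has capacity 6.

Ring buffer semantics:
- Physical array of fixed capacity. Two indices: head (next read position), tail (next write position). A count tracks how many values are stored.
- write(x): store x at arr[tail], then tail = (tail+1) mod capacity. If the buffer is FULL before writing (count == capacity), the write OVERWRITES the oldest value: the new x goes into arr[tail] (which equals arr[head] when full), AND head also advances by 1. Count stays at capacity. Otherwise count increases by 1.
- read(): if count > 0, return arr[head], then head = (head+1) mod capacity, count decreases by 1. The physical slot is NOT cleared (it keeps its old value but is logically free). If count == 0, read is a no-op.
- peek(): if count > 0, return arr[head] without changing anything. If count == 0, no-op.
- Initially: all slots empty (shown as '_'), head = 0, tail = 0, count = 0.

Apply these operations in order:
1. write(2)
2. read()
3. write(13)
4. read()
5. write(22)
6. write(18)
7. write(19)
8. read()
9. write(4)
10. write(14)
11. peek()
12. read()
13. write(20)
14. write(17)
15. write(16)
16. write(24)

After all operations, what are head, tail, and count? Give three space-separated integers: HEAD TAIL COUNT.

After op 1 (write(2)): arr=[2 _ _ _ _ _] head=0 tail=1 count=1
After op 2 (read()): arr=[2 _ _ _ _ _] head=1 tail=1 count=0
After op 3 (write(13)): arr=[2 13 _ _ _ _] head=1 tail=2 count=1
After op 4 (read()): arr=[2 13 _ _ _ _] head=2 tail=2 count=0
After op 5 (write(22)): arr=[2 13 22 _ _ _] head=2 tail=3 count=1
After op 6 (write(18)): arr=[2 13 22 18 _ _] head=2 tail=4 count=2
After op 7 (write(19)): arr=[2 13 22 18 19 _] head=2 tail=5 count=3
After op 8 (read()): arr=[2 13 22 18 19 _] head=3 tail=5 count=2
After op 9 (write(4)): arr=[2 13 22 18 19 4] head=3 tail=0 count=3
After op 10 (write(14)): arr=[14 13 22 18 19 4] head=3 tail=1 count=4
After op 11 (peek()): arr=[14 13 22 18 19 4] head=3 tail=1 count=4
After op 12 (read()): arr=[14 13 22 18 19 4] head=4 tail=1 count=3
After op 13 (write(20)): arr=[14 20 22 18 19 4] head=4 tail=2 count=4
After op 14 (write(17)): arr=[14 20 17 18 19 4] head=4 tail=3 count=5
After op 15 (write(16)): arr=[14 20 17 16 19 4] head=4 tail=4 count=6
After op 16 (write(24)): arr=[14 20 17 16 24 4] head=5 tail=5 count=6

Answer: 5 5 6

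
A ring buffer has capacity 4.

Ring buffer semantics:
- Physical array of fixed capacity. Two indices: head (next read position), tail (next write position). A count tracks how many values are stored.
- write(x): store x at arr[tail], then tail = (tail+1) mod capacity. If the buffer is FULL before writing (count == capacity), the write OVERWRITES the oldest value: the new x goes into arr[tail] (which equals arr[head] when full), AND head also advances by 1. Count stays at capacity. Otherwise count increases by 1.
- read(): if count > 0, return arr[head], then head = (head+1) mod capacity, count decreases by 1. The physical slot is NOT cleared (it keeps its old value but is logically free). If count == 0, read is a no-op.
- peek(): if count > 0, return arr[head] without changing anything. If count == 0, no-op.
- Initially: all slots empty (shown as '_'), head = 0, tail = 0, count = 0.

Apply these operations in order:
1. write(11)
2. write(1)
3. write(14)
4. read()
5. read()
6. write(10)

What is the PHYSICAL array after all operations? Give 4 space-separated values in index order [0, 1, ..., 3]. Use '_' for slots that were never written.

After op 1 (write(11)): arr=[11 _ _ _] head=0 tail=1 count=1
After op 2 (write(1)): arr=[11 1 _ _] head=0 tail=2 count=2
After op 3 (write(14)): arr=[11 1 14 _] head=0 tail=3 count=3
After op 4 (read()): arr=[11 1 14 _] head=1 tail=3 count=2
After op 5 (read()): arr=[11 1 14 _] head=2 tail=3 count=1
After op 6 (write(10)): arr=[11 1 14 10] head=2 tail=0 count=2

Answer: 11 1 14 10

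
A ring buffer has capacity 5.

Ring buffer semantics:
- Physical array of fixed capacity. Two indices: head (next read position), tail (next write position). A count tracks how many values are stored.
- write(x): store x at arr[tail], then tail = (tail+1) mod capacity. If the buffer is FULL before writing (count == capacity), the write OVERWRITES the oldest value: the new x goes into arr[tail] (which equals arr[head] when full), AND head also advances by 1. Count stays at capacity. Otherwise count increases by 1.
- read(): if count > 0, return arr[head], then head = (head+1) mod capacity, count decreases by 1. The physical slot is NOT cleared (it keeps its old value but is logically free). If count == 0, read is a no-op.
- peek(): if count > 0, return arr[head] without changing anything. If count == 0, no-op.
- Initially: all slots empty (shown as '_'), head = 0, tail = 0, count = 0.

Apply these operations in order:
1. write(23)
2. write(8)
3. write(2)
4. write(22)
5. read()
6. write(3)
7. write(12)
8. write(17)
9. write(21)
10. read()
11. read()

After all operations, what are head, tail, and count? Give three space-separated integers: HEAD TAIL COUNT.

Answer: 0 3 3

Derivation:
After op 1 (write(23)): arr=[23 _ _ _ _] head=0 tail=1 count=1
After op 2 (write(8)): arr=[23 8 _ _ _] head=0 tail=2 count=2
After op 3 (write(2)): arr=[23 8 2 _ _] head=0 tail=3 count=3
After op 4 (write(22)): arr=[23 8 2 22 _] head=0 tail=4 count=4
After op 5 (read()): arr=[23 8 2 22 _] head=1 tail=4 count=3
After op 6 (write(3)): arr=[23 8 2 22 3] head=1 tail=0 count=4
After op 7 (write(12)): arr=[12 8 2 22 3] head=1 tail=1 count=5
After op 8 (write(17)): arr=[12 17 2 22 3] head=2 tail=2 count=5
After op 9 (write(21)): arr=[12 17 21 22 3] head=3 tail=3 count=5
After op 10 (read()): arr=[12 17 21 22 3] head=4 tail=3 count=4
After op 11 (read()): arr=[12 17 21 22 3] head=0 tail=3 count=3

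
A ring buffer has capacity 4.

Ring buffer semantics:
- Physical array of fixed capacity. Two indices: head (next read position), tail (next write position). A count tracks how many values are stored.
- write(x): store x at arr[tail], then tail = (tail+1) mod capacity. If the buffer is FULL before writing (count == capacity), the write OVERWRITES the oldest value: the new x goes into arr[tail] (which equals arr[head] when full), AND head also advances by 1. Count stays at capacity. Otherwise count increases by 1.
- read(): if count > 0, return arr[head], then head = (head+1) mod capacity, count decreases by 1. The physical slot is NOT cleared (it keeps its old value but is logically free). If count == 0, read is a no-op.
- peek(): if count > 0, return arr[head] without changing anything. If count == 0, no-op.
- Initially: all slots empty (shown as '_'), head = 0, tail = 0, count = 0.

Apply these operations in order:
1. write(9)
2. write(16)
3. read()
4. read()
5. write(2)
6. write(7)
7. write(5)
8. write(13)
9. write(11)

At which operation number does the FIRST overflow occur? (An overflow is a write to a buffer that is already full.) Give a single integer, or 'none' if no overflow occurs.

After op 1 (write(9)): arr=[9 _ _ _] head=0 tail=1 count=1
After op 2 (write(16)): arr=[9 16 _ _] head=0 tail=2 count=2
After op 3 (read()): arr=[9 16 _ _] head=1 tail=2 count=1
After op 4 (read()): arr=[9 16 _ _] head=2 tail=2 count=0
After op 5 (write(2)): arr=[9 16 2 _] head=2 tail=3 count=1
After op 6 (write(7)): arr=[9 16 2 7] head=2 tail=0 count=2
After op 7 (write(5)): arr=[5 16 2 7] head=2 tail=1 count=3
After op 8 (write(13)): arr=[5 13 2 7] head=2 tail=2 count=4
After op 9 (write(11)): arr=[5 13 11 7] head=3 tail=3 count=4

Answer: 9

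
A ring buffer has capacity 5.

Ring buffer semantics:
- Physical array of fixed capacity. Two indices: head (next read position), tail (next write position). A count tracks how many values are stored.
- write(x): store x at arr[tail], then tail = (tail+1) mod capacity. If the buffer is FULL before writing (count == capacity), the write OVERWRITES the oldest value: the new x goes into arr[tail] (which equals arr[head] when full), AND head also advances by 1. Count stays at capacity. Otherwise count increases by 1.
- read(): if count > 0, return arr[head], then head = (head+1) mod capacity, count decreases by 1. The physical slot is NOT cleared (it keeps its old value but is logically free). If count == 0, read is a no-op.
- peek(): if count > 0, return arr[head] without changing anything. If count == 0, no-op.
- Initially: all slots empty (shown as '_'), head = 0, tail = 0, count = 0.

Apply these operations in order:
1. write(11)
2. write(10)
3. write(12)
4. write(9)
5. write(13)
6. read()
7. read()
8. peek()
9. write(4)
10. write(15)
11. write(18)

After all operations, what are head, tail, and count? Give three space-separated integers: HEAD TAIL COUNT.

After op 1 (write(11)): arr=[11 _ _ _ _] head=0 tail=1 count=1
After op 2 (write(10)): arr=[11 10 _ _ _] head=0 tail=2 count=2
After op 3 (write(12)): arr=[11 10 12 _ _] head=0 tail=3 count=3
After op 4 (write(9)): arr=[11 10 12 9 _] head=0 tail=4 count=4
After op 5 (write(13)): arr=[11 10 12 9 13] head=0 tail=0 count=5
After op 6 (read()): arr=[11 10 12 9 13] head=1 tail=0 count=4
After op 7 (read()): arr=[11 10 12 9 13] head=2 tail=0 count=3
After op 8 (peek()): arr=[11 10 12 9 13] head=2 tail=0 count=3
After op 9 (write(4)): arr=[4 10 12 9 13] head=2 tail=1 count=4
After op 10 (write(15)): arr=[4 15 12 9 13] head=2 tail=2 count=5
After op 11 (write(18)): arr=[4 15 18 9 13] head=3 tail=3 count=5

Answer: 3 3 5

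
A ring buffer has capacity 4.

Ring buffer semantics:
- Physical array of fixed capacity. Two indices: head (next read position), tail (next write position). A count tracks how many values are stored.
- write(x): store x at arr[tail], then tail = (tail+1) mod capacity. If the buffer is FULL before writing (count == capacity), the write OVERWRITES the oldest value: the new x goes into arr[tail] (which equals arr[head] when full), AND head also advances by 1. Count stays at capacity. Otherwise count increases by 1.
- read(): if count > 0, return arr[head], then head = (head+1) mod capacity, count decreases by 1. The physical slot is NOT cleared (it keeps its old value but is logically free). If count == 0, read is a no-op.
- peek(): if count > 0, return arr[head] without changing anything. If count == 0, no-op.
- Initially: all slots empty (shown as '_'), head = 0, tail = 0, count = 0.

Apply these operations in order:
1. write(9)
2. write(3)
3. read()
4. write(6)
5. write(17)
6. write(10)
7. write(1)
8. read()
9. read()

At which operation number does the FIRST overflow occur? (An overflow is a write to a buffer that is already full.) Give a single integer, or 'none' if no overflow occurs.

Answer: 7

Derivation:
After op 1 (write(9)): arr=[9 _ _ _] head=0 tail=1 count=1
After op 2 (write(3)): arr=[9 3 _ _] head=0 tail=2 count=2
After op 3 (read()): arr=[9 3 _ _] head=1 tail=2 count=1
After op 4 (write(6)): arr=[9 3 6 _] head=1 tail=3 count=2
After op 5 (write(17)): arr=[9 3 6 17] head=1 tail=0 count=3
After op 6 (write(10)): arr=[10 3 6 17] head=1 tail=1 count=4
After op 7 (write(1)): arr=[10 1 6 17] head=2 tail=2 count=4
After op 8 (read()): arr=[10 1 6 17] head=3 tail=2 count=3
After op 9 (read()): arr=[10 1 6 17] head=0 tail=2 count=2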